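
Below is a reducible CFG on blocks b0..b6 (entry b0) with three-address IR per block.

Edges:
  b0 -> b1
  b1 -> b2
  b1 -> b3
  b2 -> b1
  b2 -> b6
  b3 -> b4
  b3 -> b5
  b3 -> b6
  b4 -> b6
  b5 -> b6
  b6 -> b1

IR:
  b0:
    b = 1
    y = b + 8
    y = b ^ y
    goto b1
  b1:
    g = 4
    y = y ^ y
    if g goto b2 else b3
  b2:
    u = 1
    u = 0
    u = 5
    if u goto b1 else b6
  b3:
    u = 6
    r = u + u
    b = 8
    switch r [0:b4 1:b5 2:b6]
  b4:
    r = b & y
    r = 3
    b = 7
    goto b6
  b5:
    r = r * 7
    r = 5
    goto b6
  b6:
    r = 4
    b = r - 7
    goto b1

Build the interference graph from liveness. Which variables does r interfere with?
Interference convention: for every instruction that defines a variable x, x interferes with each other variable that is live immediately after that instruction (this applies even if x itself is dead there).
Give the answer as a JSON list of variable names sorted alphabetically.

Answer: ["b", "y"]

Analysis:
Per-block:
  b0 def {b,y} use ∅
  b1 def {g,y} use {y}
  b2 def {u} use ∅
  b3 def {b,r,u} use ∅
  b4 def {b,r} use {b,y}
  b5 def {r} use {r}
  b6 def {b,r} use ∅

Backward fixpoint:
  b0 li=∅ lo={y}
  b1 li={y} lo={y}
  b2 li={y} lo={y}
  b3 li={y} lo={b,r,y}
  b4 li={b,y} lo={y}
  b5 li={r,y} lo={y}
  b6 li={y} lo={y}

Conflict graph:
  b↔{r,y}
  g↔{y}
  r↔{b,y}
  u↔{y}
  y↔{b,g,r,u}

N(r) = ["b", "y"]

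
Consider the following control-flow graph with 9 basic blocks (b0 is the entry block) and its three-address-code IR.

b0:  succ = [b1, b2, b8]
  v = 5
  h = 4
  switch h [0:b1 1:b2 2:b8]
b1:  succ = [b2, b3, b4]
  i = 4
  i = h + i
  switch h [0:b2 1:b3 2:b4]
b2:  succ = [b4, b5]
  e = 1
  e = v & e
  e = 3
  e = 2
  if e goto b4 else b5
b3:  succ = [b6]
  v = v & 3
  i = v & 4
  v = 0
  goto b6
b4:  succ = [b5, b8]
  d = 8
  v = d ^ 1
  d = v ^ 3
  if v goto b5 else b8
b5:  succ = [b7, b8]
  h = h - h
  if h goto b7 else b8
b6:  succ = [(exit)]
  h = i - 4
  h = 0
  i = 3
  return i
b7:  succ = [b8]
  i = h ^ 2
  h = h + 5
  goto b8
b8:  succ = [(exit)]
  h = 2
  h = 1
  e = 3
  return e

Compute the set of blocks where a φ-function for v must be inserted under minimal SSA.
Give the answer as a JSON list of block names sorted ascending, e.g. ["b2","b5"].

Answer: ["b5", "b8"]

Derivation:
idom tree: b1←b0 b2←b0 b3←b1 b4←b0 b5←b0 b6←b3 b7←b5 b8←b0
Dom∩ at merges:
  b2: preds {b0,b1}: {b0} ∩ {b0,b1} = {b0}; idom=b0
  b4: preds {b1,b2}: {b0,b1} ∩ {b0,b2} = {b0}; idom=b0
  b5: preds {b2,b4}: {b0,b2} ∩ {b0,b4} = {b0}; idom=b0
  b8: preds {b0,b4,b5,b7}: {b0} ∩ {b0,b4} ∩ {b0,b5} ∩ {b0,b5,b7} = {b0}; idom=b0

DF walk-up:
  join b2 pred b0: · stop@b0
  join b2 pred b1: b1 stop@b0
  join b4 pred b1: b1 stop@b0
  join b4 pred b2: b2 stop@b0
  join b5 pred b2: b2 stop@b0
  join b5 pred b4: b4 stop@b0
  join b8 pred b0: · stop@b0
  join b8 pred b4: b4 stop@b0
  join b8 pred b5: b5 stop@b0
  join b8 pred b7: b7→b5 stop@b0
  b0 → ∅
  b1 → {b2,b4}
  b2 → {b4,b5}
  b3 → ∅
  b4 → {b5,b8}
  b5 → {b8}
  b6 → ∅
  b7 → {b8}
  b8 → ∅

φ for v: defs {b0,b3,b4}
  DF⁺ = {b5,b8}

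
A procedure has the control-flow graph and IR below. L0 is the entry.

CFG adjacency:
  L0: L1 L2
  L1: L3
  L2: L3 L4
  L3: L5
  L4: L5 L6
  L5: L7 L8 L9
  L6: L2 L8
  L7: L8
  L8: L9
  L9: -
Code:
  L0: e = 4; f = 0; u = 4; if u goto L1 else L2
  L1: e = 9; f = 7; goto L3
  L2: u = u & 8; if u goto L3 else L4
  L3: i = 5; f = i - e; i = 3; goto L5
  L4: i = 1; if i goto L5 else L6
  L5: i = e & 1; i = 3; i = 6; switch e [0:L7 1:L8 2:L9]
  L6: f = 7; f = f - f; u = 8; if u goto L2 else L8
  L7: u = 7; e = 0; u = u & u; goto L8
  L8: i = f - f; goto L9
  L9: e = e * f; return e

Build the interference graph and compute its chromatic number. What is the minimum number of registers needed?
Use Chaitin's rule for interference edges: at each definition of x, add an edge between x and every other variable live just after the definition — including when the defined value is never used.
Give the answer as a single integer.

Answer: 3

Analysis:
def/use:
  L0: {e,f,u} / ∅
  L1: {e,f} / ∅
  L2: {u} / {u}
  L3: {f,i} / {e}
  L4: {i} / ∅
  L5: {i} / {e}
  L6: {f,u} / ∅
  L7: {e,u} / ∅
  L8: {i} / {f}
  L9: {e} / {e,f}

Backward fixpoint:
  live L0: ∅→{e,f,u}
  live L1: ∅→{e}
  live L2: {e,f,u}→{e,f}
  live L3: {e}→{e,f}
  live L4: {e,f}→{e,f}
  live L5: {e,f}→{e,f}
  live L6: {e}→{e,f,u}
  live L7: {f}→{e,f}
  live L8: {e,f}→{e,f}
  live L9: {e,f}→∅

Interfere edges:
  e: {f,i,u}
  f: {e,i,u}
  i: {e,f}
  u: {e,f}

Colouring:
  clique {e,f,i} ⇒ need ≥ 3
  3-colouring: c0={e}  c1={f}  c2={i,u}
  χ = 3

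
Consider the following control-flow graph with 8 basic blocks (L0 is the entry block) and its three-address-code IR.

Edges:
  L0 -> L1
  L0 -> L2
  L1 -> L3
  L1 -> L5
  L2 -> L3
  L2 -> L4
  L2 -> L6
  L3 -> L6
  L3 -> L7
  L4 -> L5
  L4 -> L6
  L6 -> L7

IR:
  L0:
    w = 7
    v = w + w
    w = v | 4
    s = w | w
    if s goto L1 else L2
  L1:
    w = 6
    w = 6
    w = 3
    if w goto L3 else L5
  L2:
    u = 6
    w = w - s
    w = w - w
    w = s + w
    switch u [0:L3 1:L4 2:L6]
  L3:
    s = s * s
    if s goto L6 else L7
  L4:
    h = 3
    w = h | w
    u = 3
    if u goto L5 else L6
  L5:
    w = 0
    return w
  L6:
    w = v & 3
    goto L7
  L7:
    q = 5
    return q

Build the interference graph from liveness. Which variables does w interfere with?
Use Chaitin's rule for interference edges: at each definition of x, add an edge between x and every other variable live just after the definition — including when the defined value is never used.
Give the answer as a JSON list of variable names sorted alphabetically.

Answer: ["h", "s", "u", "v"]

Analysis:
Per-block:
  L0 def {s,v,w} use ∅
  L1 def {w} use ∅
  L2 def {u,w} use {s,w}
  L3 def {s} use {s}
  L4 def {h,u,w} use {w}
  L5 def {w} use ∅
  L6 def {w} use {v}
  L7 def {q} use ∅

Live sets:
  live L0: ∅→{s,v,w}
  live L1: {s,v}→{s,v}
  live L2: {s,v,w}→{s,v,w}
  live L3: {s,v}→{v}
  live L4: {v,w}→{v}
  live L5: ∅→∅
  live L6: {v}→∅
  live L7: ∅→∅

Interference:
  h — {v,w}
  q — ∅
  s — {u,v,w}
  u — {s,v,w}
  v — {h,s,u,w}
  w — {h,s,u,v}

N(w) = ["h", "s", "u", "v"]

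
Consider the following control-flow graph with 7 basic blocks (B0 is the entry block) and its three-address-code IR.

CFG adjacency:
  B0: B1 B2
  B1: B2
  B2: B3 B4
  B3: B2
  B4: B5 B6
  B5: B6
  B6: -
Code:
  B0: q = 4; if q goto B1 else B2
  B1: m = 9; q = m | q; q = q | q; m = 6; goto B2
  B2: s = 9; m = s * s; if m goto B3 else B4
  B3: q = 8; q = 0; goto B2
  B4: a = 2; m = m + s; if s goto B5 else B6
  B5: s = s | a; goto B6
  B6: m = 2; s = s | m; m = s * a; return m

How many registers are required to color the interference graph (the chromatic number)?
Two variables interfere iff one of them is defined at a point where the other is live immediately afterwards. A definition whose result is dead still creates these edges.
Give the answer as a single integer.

Answer: 3

Derivation:
Block summaries:
  B0: def={q} ue=∅
  B1: def={m,q} ue={q}
  B2: def={m,s} ue=∅
  B3: def={q} ue=∅
  B4: def={a,m} ue={m,s}
  B5: def={s} ue={a,s}
  B6: def={m,s} ue={a,s}

Backward fixpoint:
  B0 li=∅ lo={q}
  B1 li={q} lo=∅
  B2 li=∅ lo={m,s}
  B3 li=∅ lo=∅
  B4 li={m,s} lo={a,s}
  B5 li={a,s} lo={a,s}
  B6 li={a,s} lo=∅

Interference:
  a↔{m,s}
  m↔{a,q,s}
  q↔{m}
  s↔{a,m}

Chromatic number:
  {a,m,s} pairwise interfere (3-clique) ⇒ χ ≥ 3
  3-colouring: c0={m}  c1={a,q}  c2={s}
  χ = 3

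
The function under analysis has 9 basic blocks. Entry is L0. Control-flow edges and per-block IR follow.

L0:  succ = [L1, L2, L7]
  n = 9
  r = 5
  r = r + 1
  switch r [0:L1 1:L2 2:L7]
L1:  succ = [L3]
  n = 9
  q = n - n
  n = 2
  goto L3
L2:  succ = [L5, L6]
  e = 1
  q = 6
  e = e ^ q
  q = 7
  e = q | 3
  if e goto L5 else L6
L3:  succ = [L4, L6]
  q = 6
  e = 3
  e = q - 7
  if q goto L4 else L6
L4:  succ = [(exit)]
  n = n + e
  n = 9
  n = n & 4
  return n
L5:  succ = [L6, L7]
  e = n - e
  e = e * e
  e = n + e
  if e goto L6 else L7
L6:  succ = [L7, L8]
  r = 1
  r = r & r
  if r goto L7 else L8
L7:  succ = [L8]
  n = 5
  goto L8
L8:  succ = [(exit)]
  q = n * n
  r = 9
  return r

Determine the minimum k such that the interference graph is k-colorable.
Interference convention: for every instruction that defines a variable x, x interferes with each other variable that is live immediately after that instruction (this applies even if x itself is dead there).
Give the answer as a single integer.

def/use:
  L0 def {n,r} use ∅
  L1 def {n,q} use ∅
  L2 def {e,q} use ∅
  L3 def {e,q} use ∅
  L4 def {n} use {e,n}
  L5 def {e} use {e,n}
  L6 def {r} use ∅
  L7 def {n} use ∅
  L8 def {q,r} use {n}

Backward fixpoint:
  L0: in=∅ out={n}
  L1: in=∅ out={n}
  L2: in={n} out={e,n}
  L3: in={n} out={e,n}
  L4: in={e,n} out=∅
  L5: in={e,n} out={n}
  L6: in={n} out={n}
  L7: in=∅ out={n}
  L8: in={n} out=∅

Conflict graph:
  e↔{n,q}
  n↔{e,q,r}
  q↔{e,n}
  r↔{n}

Registers:
  clique {e,n,q} ⇒ need ≥ 3
  assign e→c1 n→c0 q→c2 r→c1 — no edge inside a register ⇒ χ ≤ 3
  χ = 3

Answer: 3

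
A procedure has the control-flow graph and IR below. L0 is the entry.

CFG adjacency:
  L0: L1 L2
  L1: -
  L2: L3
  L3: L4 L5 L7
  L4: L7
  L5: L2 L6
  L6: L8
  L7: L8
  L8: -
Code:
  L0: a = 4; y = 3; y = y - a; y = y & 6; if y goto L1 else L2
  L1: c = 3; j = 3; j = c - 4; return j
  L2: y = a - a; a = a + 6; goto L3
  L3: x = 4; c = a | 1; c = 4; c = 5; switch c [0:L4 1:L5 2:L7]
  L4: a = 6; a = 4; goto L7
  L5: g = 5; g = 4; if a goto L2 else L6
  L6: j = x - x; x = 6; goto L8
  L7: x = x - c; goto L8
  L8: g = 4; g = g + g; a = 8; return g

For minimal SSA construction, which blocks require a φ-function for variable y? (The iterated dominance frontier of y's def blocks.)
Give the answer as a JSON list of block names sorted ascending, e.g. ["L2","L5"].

Answer: ["L2"]

Analysis:
idom tree: L1←L0 L2←L0 L3←L2 L4←L3 L5←L3 L6←L5 L7←L3 L8←L3
Join-block Dom:
  L2: preds {L0,L5}: {L0} ∩ {L0,L2,L3,L5} = {L0}; idom=L0
  L7: preds {L3,L4}: {L0,L2,L3} ∩ {L0,L2,L3,L4} = {L0,L2,L3}; idom=L3
  L8: preds {L6,L7}: {L0,L2,L3,L5,L6} ∩ {L0,L2,L3,L7} = {L0,L2,L3}; idom=L3

Frontier:
  join L2 pred L0: · stop@L0
  join L2 pred L5: L5→L3→L2 stop@L0
  join L7 pred L3: · stop@L3
  join L7 pred L4: L4 stop@L3
  join L8 pred L6: L6→L5 stop@L3
  join L8 pred L7: L7 stop@L3
  L0: DF=∅
  L1: DF=∅
  L2: DF={L2}
  L3: DF={L2}
  L4: DF={L7}
  L5: DF={L2,L8}
  L6: DF={L8}
  L7: DF={L8}
  L8: DF=∅

φ for y: defs {L0,L2}
  DF⁺ = {L2}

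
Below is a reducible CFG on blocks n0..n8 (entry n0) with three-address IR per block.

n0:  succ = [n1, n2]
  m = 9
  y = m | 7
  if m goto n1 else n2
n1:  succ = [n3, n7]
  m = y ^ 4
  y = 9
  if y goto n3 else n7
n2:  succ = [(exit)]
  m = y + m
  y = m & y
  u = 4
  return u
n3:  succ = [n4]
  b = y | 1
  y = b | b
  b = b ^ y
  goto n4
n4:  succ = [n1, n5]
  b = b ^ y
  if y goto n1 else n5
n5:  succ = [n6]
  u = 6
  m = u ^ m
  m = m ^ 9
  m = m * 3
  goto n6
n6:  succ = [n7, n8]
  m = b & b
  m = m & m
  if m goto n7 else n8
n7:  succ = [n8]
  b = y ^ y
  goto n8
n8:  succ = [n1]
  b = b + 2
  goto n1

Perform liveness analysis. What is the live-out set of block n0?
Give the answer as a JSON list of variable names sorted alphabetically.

Per-block:
  n0: def={m,y} ue=∅
  n1: def={m,y} ue={y}
  n2: def={m,u,y} ue={m,y}
  n3: def={b,y} ue={y}
  n4: def={b} ue={b,y}
  n5: def={m,u} ue={m}
  n6: def={m} ue={b}
  n7: def={b} ue={y}
  n8: def={b} ue={b}

Backward fixpoint:
  live n0: ∅→{m,y}
  live n1: {y}→{m,y}
  live n2: {m,y}→∅
  live n3: {m,y}→{b,m,y}
  live n4: {b,m,y}→{b,m,y}
  live n5: {b,m,y}→{b,y}
  live n6: {b,y}→{b,y}
  live n7: {y}→{b,y}
  live n8: {b,y}→{y}

live-out(n0) = ["m", "y"]

Answer: ["m", "y"]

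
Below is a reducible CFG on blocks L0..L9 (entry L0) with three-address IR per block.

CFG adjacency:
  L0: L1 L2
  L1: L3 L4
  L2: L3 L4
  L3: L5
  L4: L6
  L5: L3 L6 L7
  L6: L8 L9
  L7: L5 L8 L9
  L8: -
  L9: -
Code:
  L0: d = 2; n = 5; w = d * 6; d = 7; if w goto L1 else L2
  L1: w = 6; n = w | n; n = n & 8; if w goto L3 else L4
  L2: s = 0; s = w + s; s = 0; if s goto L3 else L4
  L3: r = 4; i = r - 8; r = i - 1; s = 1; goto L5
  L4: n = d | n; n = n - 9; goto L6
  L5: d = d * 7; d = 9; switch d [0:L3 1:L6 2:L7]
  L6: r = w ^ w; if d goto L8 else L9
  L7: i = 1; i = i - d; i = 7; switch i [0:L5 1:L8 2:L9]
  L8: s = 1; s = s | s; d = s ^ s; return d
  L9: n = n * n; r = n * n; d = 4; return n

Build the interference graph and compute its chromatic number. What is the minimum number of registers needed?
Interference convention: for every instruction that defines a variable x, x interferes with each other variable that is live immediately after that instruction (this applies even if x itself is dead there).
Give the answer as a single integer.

Answer: 4

Working:
def/use:
  L0: def={d,n,w} ue=∅
  L1: def={n,w} ue={n}
  L2: def={s} ue={w}
  L3: def={i,r,s} ue=∅
  L4: def={n} ue={d,n}
  L5: def={d} ue={d}
  L6: def={r} ue={d,w}
  L7: def={i} ue={d}
  L8: def={d,s} ue=∅
  L9: def={d,n,r} ue={n}

Live sets:
  live L0: ∅→{d,n,w}
  live L1: {d,n}→{d,n,w}
  live L2: {d,n,w}→{d,n,w}
  live L3: {d,n,w}→{d,n,w}
  live L4: {d,n,w}→{d,n,w}
  live L5: {d,n,w}→{d,n,w}
  live L6: {d,n,w}→{n}
  live L7: {d,n,w}→{d,n,w}
  live L8: ∅→∅
  live L9: {n}→∅

Interfere edges:
  d↔{i,n,r,s,w}
  i↔{d,n,w}
  n↔{d,i,r,s,w}
  r↔{d,n,w}
  s↔{d,n,w}
  w↔{d,i,n,r,s}

Colouring:
  {d,i,n,w} pairwise interfere (4-clique) ⇒ χ ≥ 4
  4-colouring: c0={d}  c1={n}  c2={w}  c3={i,r,s}
  χ = 4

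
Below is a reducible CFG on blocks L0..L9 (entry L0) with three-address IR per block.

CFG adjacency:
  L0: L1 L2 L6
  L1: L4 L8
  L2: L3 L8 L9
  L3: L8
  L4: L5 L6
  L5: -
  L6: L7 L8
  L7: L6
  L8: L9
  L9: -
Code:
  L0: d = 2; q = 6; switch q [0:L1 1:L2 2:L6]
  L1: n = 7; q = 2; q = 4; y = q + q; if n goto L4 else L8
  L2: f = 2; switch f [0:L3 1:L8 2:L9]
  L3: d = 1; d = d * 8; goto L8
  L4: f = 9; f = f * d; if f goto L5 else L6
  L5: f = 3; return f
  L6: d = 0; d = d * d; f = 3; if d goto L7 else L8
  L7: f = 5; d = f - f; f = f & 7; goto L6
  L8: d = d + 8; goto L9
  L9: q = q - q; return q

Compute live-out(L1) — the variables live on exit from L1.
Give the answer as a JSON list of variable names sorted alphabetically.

Per-block:
  L0: {d,q} / ∅
  L1: {n,q,y} / ∅
  L2: {f} / ∅
  L3: {d} / ∅
  L4: {f} / {d}
  L5: {f} / ∅
  L6: {d,f} / ∅
  L7: {d,f} / ∅
  L8: {d} / {d}
  L9: {q} / {q}

Live sets:
  L0: in=∅ out={d,q}
  L1: in={d} out={d,q}
  L2: in={d,q} out={d,q}
  L3: in={q} out={d,q}
  L4: in={d,q} out={q}
  L5: in=∅ out=∅
  L6: in={q} out={d,q}
  L7: in={q} out={q}
  L8: in={d,q} out={q}
  L9: in={q} out=∅

live-out(L1) = ["d", "q"]

Answer: ["d", "q"]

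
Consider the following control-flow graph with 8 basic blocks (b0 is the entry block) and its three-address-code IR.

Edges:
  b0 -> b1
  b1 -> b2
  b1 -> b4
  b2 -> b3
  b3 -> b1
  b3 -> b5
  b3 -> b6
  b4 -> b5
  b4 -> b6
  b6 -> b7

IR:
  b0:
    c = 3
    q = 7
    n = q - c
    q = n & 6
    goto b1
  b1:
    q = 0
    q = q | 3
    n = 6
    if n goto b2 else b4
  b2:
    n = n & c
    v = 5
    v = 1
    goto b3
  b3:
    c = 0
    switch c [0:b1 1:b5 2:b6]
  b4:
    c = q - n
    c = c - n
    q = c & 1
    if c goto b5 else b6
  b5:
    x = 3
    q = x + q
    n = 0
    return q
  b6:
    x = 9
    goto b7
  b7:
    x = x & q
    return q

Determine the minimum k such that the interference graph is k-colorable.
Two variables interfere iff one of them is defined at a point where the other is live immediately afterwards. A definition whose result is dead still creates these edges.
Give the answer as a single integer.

Block summaries:
  b0 def {c,n,q} use ∅
  b1 def {n,q} use ∅
  b2 def {n,v} use {c,n}
  b3 def {c} use ∅
  b4 def {c,q} use {n,q}
  b5 def {n,q,x} use {q}
  b6 def {x} use ∅
  b7 def {x} use {q,x}

Liveness:
  b0: in=∅ out={c}
  b1: in={c} out={c,n,q}
  b2: in={c,n,q} out={q}
  b3: in={q} out={c,q}
  b4: in={n,q} out={q}
  b5: in={q} out=∅
  b6: in={q} out={q,x}
  b7: in={q,x} out=∅

Conflict graph:
  c↔{n,q}
  n↔{c,q}
  q↔{c,n,v,x}
  v↔{q}
  x↔{q}

Registers:
  {c,n,q} pairwise interfere (3-clique) ⇒ χ ≥ 3
  assign c→R1 n→R2 q→R0 v→R1 x→R1 — no edge inside a register ⇒ χ ≤ 3
  χ = 3

Answer: 3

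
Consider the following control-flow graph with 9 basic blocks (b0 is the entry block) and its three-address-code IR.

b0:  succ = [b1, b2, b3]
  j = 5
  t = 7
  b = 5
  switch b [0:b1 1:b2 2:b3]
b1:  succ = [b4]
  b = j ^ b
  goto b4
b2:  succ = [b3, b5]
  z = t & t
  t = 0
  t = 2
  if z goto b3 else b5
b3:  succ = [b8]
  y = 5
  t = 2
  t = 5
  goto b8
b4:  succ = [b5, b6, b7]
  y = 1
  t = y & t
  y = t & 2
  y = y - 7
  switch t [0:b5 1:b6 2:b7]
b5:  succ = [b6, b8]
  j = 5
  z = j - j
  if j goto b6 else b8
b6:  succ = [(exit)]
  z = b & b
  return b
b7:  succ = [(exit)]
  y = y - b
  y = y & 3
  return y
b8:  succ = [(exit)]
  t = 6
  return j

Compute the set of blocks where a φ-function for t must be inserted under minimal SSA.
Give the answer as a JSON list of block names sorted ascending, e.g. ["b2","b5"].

Answer: ["b3", "b5", "b6", "b8"]

Derivation:
idom tree: b1←b0 b2←b0 b3←b0 b4←b1 b5←b0 b6←b0 b7←b4 b8←b0
Dom∩ at merges:
  b3: preds {b0,b2}: {b0} ∩ {b0,b2} = {b0}; idom=b0
  b5: preds {b2,b4}: {b0,b2} ∩ {b0,b1,b4} = {b0}; idom=b0
  b6: preds {b4,b5}: {b0,b1,b4} ∩ {b0,b5} = {b0}; idom=b0
  b8: preds {b3,b5}: {b0,b3} ∩ {b0,b5} = {b0}; idom=b0

Frontier:
  join b3 pred b0: · stop@b0
  join b3 pred b2: b2 stop@b0
  join b5 pred b2: b2 stop@b0
  join b5 pred b4: b4→b1 stop@b0
  join b6 pred b4: b4→b1 stop@b0
  join b6 pred b5: b5 stop@b0
  join b8 pred b3: b3 stop@b0
  join b8 pred b5: b5 stop@b0
  DF(b0)=∅
  DF(b1)={b5,b6}
  DF(b2)={b3,b5}
  DF(b3)={b8}
  DF(b4)={b5,b6}
  DF(b5)={b6,b8}
  DF(b6)=∅
  DF(b7)=∅
  DF(b8)=∅

φ for t: defs {b0,b2,b3,b4,b8}
  DF⁺ = {b3,b5,b6,b8}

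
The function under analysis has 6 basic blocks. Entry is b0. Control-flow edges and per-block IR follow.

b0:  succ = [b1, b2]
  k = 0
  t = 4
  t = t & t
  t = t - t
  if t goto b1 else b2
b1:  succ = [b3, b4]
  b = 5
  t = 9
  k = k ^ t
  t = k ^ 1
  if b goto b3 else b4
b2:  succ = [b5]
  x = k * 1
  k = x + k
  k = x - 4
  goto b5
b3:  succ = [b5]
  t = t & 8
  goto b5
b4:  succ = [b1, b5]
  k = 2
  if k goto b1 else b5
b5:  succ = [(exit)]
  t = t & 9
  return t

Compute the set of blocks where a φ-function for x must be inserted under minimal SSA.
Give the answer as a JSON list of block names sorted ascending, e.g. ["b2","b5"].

idom tree: b1←b0 b2←b0 b3←b1 b4←b1 b5←b0
Dom at joins:
  b1: preds {b0,b4}: {b0} ∩ {b0,b1,b4} = {b0}; idom=b0
  b5: preds {b2,b3,b4}: {b0,b2} ∩ {b0,b1,b3} ∩ {b0,b1,b4} = {b0}; idom=b0

DF derivation:
  b1←b0: walk · to b0
  b1←b4: walk b4→b1 to b0
  b5←b2: walk b2 to b0
  b5←b3: walk b3→b1 to b0
  b5←b4: walk b4→b1 to b0
  b0: DF=∅
  b1: DF={b1,b5}
  b2: DF={b5}
  b3: DF={b5}
  b4: DF={b1,b5}
  b5: DF=∅

φ for x: defs {b2}
  DF⁺ = {b5}

Answer: ["b5"]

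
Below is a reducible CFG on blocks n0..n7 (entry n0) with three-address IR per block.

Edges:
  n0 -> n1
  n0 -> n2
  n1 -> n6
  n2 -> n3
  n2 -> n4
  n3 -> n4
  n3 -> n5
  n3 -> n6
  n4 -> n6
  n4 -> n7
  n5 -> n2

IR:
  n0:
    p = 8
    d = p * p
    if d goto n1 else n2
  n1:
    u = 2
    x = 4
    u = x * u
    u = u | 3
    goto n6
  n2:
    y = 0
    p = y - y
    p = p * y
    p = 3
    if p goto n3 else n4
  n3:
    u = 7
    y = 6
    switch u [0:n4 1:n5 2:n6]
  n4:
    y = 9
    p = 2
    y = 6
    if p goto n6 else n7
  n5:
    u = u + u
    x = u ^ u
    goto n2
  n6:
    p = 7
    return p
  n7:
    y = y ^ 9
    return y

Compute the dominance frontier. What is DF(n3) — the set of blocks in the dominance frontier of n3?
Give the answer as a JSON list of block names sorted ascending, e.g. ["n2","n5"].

idom tree: n1←n0 n2←n0 n3←n2 n4←n2 n5←n3 n6←n0 n7←n4
Dom at joins:
  n2: preds {n0,n5}: {n0} ∩ {n0,n2,n3,n5} = {n0}; idom=n0
  n4: preds {n2,n3}: {n0,n2} ∩ {n0,n2,n3} = {n0,n2}; idom=n2
  n6: preds {n1,n3,n4}: {n0,n1} ∩ {n0,n2,n3} ∩ {n0,n2,n4} = {n0}; idom=n0

DF walk-up:
  n2←n0: walk · to n0
  n2←n5: walk n5→n3→n2 to n0
  n4←n2: walk · to n2
  n4←n3: walk n3 to n2
  n6←n1: walk n1 to n0
  n6←n3: walk n3→n2 to n0
  n6←n4: walk n4→n2 to n0
  n0: DF=∅
  n1: DF={n6}
  n2: DF={n2,n6}
  n3: DF={n2,n4,n6}
  n4: DF={n6}
  n5: DF={n2}
  n6: DF=∅
  n7: DF=∅

DF(n3) = ["n2", "n4", "n6"]

Answer: ["n2", "n4", "n6"]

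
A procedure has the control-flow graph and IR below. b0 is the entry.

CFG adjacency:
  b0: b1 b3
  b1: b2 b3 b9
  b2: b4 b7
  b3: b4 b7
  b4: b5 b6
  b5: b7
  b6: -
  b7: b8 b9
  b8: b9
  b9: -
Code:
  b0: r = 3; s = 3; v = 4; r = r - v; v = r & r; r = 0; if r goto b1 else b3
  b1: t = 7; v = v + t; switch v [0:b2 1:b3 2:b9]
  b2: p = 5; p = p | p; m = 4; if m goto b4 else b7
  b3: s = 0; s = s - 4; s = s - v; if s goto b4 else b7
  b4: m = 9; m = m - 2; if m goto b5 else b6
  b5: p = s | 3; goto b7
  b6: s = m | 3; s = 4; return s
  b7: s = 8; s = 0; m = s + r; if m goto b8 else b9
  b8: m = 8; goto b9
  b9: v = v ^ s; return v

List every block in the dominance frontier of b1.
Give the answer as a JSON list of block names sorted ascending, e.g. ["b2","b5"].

idom tree: b1←b0 b2←b1 b3←b0 b4←b0 b5←b4 b6←b4 b7←b0 b8←b7 b9←b0
Dom at joins:
  b3: preds {b0,b1}: {b0} ∩ {b0,b1} = {b0}; idom=b0
  b4: preds {b2,b3}: {b0,b1,b2} ∩ {b0,b3} = {b0}; idom=b0
  b7: preds {b2,b3,b5}: {b0,b1,b2} ∩ {b0,b3} ∩ {b0,b4,b5} = {b0}; idom=b0
  b9: preds {b1,b7,b8}: {b0,b1} ∩ {b0,b7} ∩ {b0,b7,b8} = {b0}; idom=b0

DF derivation:
  b3←b0: walk · to b0
  b3←b1: walk b1 to b0
  b4←b2: walk b2→b1 to b0
  b4←b3: walk b3 to b0
  b7←b2: walk b2→b1 to b0
  b7←b3: walk b3 to b0
  b7←b5: walk b5→b4 to b0
  b9←b1: walk b1 to b0
  b9←b7: walk b7 to b0
  b9←b8: walk b8→b7 to b0
  DF(b0)=∅
  DF(b1)={b3,b4,b7,b9}
  DF(b2)={b4,b7}
  DF(b3)={b4,b7}
  DF(b4)={b7}
  DF(b5)={b7}
  DF(b6)=∅
  DF(b7)={b9}
  DF(b8)={b9}
  DF(b9)=∅

DF(b1) = ["b3", "b4", "b7", "b9"]

Answer: ["b3", "b4", "b7", "b9"]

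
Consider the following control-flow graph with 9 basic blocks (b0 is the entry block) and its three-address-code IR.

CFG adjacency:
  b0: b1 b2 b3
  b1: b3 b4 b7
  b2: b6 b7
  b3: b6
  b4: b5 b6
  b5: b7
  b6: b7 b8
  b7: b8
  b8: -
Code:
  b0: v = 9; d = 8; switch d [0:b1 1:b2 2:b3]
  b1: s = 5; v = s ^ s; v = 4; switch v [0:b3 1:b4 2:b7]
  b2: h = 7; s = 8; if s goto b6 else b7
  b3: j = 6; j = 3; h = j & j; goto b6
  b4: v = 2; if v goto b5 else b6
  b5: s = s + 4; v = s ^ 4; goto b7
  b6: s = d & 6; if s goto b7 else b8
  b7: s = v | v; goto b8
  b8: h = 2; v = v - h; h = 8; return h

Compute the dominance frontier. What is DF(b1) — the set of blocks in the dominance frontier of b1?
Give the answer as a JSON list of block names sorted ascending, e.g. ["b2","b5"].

Answer: ["b3", "b6", "b7"]

Analysis:
idom tree: b1←b0 b2←b0 b3←b0 b4←b1 b5←b4 b6←b0 b7←b0 b8←b0
Dom∩ at merges:
  b3: preds {b0,b1}: {b0} ∩ {b0,b1} = {b0}; idom=b0
  b6: preds {b2,b3,b4}: {b0,b2} ∩ {b0,b3} ∩ {b0,b1,b4} = {b0}; idom=b0
  b7: preds {b1,b2,b5,b6}: {b0,b1} ∩ {b0,b2} ∩ {b0,b1,b4,b5} ∩ {b0,b6} = {b0}; idom=b0
  b8: preds {b6,b7}: {b0,b6} ∩ {b0,b7} = {b0}; idom=b0

DF derivation:
  join b3 pred b0: · stop@b0
  join b3 pred b1: b1 stop@b0
  join b6 pred b2: b2 stop@b0
  join b6 pred b3: b3 stop@b0
  join b6 pred b4: b4→b1 stop@b0
  join b7 pred b1: b1 stop@b0
  join b7 pred b2: b2 stop@b0
  join b7 pred b5: b5→b4→b1 stop@b0
  join b7 pred b6: b6 stop@b0
  join b8 pred b6: b6 stop@b0
  join b8 pred b7: b7 stop@b0
  DF(b0)=∅
  DF(b1)={b3,b6,b7}
  DF(b2)={b6,b7}
  DF(b3)={b6}
  DF(b4)={b6,b7}
  DF(b5)={b7}
  DF(b6)={b7,b8}
  DF(b7)={b8}
  DF(b8)=∅

DF(b1) = ["b3", "b6", "b7"]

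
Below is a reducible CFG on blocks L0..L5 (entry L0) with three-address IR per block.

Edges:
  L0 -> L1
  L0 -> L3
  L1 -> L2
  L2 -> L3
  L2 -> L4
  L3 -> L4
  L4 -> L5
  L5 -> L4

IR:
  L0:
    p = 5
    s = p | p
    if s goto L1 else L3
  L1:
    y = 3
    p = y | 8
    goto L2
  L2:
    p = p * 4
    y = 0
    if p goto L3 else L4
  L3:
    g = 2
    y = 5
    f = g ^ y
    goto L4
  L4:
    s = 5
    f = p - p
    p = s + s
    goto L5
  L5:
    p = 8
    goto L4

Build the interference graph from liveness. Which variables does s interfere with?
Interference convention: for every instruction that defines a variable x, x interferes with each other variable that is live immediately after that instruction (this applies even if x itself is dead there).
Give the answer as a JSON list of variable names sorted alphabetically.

Block summaries:
  L0 def {p,s} use ∅
  L1 def {p,y} use ∅
  L2 def {p,y} use {p}
  L3 def {f,g,y} use ∅
  L4 def {f,p,s} use {p}
  L5 def {p} use ∅

Live sets:
  L0: in=∅ out={p}
  L1: in=∅ out={p}
  L2: in={p} out={p}
  L3: in={p} out={p}
  L4: in={p} out=∅
  L5: in=∅ out={p}

Conflict graph:
  f: {p,s}
  g: {p,y}
  p: {f,g,s,y}
  s: {f,p}
  y: {g,p}

N(s) = ["f", "p"]

Answer: ["f", "p"]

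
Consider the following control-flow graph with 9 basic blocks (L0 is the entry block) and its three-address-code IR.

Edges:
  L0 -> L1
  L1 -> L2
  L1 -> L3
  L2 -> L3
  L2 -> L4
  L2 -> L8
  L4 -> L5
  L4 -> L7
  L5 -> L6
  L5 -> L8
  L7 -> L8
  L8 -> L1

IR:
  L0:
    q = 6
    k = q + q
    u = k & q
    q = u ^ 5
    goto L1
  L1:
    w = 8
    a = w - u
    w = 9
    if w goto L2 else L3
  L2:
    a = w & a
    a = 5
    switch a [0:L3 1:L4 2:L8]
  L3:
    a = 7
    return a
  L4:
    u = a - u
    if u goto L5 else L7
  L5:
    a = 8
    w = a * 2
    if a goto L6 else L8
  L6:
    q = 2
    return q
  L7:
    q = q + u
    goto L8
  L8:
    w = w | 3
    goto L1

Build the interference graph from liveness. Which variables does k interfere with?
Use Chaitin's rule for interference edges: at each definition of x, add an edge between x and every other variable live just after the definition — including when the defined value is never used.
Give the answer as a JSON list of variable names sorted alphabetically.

Answer: ["q"]

Derivation:
def/use:
  L0 def {k,q,u} use ∅
  L1 def {a,w} use {u}
  L2 def {a} use {a,w}
  L3 def {a} use ∅
  L4 def {u} use {a,u}
  L5 def {a,w} use ∅
  L6 def {q} use ∅
  L7 def {q} use {q,u}
  L8 def {w} use {w}

Backward fixpoint:
  L0 li=∅ lo={q,u}
  L1 li={q,u} lo={a,q,u,w}
  L2 li={a,q,u,w} lo={a,q,u,w}
  L3 li=∅ lo=∅
  L4 li={a,q,u,w} lo={q,u,w}
  L5 li={q,u} lo={q,u,w}
  L6 li=∅ lo=∅
  L7 li={q,u,w} lo={q,u,w}
  L8 li={q,u,w} lo={q,u}

Conflict graph:
  a — {q,u,w}
  k — {q}
  q — {a,k,u,w}
  u — {a,q,w}
  w — {a,q,u}

N(k) = ["q"]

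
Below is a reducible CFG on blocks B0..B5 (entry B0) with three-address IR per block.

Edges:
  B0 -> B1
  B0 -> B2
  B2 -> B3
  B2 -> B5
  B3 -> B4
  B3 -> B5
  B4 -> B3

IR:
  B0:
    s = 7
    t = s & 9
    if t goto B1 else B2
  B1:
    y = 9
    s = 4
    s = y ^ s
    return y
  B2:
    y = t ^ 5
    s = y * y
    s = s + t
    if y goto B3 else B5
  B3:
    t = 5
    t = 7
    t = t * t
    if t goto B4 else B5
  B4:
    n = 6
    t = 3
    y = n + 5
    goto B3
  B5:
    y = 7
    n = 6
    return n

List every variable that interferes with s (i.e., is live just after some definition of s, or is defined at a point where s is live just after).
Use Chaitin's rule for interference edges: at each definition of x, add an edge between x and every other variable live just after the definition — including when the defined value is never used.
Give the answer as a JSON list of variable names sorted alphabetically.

def/use:
  B0: def={s,t} ue=∅
  B1: def={s,y} ue=∅
  B2: def={s,y} ue={t}
  B3: def={t} ue=∅
  B4: def={n,t,y} ue=∅
  B5: def={n,y} ue=∅

Live sets:
  B0 li=∅ lo={t}
  B1 li=∅ lo=∅
  B2 li={t} lo=∅
  B3 li=∅ lo=∅
  B4 li=∅ lo=∅
  B5 li=∅ lo=∅

Interfere edges:
  n — {t}
  s — {t,y}
  t — {n,s,y}
  y — {s,t}

N(s) = ["t", "y"]

Answer: ["t", "y"]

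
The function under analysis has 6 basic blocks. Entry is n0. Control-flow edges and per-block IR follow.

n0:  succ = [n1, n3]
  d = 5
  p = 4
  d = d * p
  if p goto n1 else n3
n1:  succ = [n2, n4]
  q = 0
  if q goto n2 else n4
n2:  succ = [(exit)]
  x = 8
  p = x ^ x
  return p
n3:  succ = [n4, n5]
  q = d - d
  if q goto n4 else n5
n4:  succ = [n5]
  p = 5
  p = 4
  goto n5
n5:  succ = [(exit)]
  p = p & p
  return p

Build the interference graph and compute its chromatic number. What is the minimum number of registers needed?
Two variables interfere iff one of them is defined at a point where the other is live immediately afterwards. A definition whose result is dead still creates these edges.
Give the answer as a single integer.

def/use:
  n0: {d,p} / ∅
  n1: {q} / ∅
  n2: {p,x} / ∅
  n3: {q} / {d}
  n4: {p} / ∅
  n5: {p} / {p}

Liveness:
  n0: in=∅ out={d,p}
  n1: in=∅ out=∅
  n2: in=∅ out=∅
  n3: in={d,p} out={p}
  n4: in=∅ out={p}
  n5: in={p} out=∅

Interference:
  d — {p}
  p — {d,q}
  q — {p}
  x — ∅

Registers:
  clique {d,p} ⇒ need ≥ 2
  2-colouring: c0={p,x}  c1={d,q}
  χ = 2

Answer: 2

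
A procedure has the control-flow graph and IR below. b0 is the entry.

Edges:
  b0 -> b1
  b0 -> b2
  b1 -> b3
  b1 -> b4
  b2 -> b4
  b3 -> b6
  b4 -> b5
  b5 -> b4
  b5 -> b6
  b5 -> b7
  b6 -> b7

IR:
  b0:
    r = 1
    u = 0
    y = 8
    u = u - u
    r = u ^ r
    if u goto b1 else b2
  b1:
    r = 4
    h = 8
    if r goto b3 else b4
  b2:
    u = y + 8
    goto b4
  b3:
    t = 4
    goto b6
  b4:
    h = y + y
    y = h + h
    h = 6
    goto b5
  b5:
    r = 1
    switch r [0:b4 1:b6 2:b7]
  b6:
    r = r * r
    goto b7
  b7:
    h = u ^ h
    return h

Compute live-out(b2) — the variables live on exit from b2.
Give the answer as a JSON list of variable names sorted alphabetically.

def/use:
  b0 def {r,u,y} use ∅
  b1 def {h,r} use ∅
  b2 def {u} use {y}
  b3 def {t} use ∅
  b4 def {h,y} use {y}
  b5 def {r} use ∅
  b6 def {r} use {r}
  b7 def {h} use {h,u}

Live sets:
  live b0: ∅→{u,y}
  live b1: {u,y}→{h,r,u,y}
  live b2: {y}→{u,y}
  live b3: {h,r,u}→{h,r,u}
  live b4: {u,y}→{h,u,y}
  live b5: {h,u,y}→{h,r,u,y}
  live b6: {h,r,u}→{h,u}
  live b7: {h,u}→∅

live-out(b2) = ["u", "y"]

Answer: ["u", "y"]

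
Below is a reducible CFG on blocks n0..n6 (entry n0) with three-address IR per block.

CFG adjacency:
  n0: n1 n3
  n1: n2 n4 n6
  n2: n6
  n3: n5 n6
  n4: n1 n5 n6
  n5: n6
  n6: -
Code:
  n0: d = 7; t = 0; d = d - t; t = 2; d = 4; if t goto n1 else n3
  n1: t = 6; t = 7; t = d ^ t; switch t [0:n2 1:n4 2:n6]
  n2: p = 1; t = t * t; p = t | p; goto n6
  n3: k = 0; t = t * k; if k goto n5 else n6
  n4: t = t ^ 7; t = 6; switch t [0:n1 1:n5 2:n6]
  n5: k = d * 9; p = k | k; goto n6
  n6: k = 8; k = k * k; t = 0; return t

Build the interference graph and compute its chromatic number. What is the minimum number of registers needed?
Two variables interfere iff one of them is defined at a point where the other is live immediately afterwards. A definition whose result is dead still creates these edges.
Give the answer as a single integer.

Answer: 3

Derivation:
Block summaries:
  n0 def {d,t} use ∅
  n1 def {t} use {d}
  n2 def {p,t} use {t}
  n3 def {k,t} use {t}
  n4 def {t} use {t}
  n5 def {k,p} use {d}
  n6 def {k,t} use ∅

Liveness:
  n0 li=∅ lo={d,t}
  n1 li={d} lo={d,t}
  n2 li={t} lo=∅
  n3 li={d,t} lo={d}
  n4 li={d,t} lo={d}
  n5 li={d} lo=∅
  n6 li=∅ lo=∅

Interfere edges:
  d: {k,t}
  k: {d,t}
  p: {t}
  t: {d,k,p}

Registers:
  lower bound: {d,k,t} mutually conflict ⇒ χ ≥ 3
  assign d→R1 k→R2 p→R1 t→R0 — no edge inside a register ⇒ χ ≤ 3
  χ = 3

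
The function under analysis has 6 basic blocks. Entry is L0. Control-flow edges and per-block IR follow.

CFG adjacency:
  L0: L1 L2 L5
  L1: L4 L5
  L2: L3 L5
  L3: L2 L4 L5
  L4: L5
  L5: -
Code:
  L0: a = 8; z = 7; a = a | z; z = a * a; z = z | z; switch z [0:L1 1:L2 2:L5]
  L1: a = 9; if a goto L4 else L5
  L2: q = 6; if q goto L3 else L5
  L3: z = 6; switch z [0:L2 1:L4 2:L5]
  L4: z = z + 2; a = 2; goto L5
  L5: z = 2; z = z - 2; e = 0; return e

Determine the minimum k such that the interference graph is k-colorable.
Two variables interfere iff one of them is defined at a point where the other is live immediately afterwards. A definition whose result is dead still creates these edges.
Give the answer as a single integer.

Answer: 2

Working:
def/use:
  L0: def={a,z} ue=∅
  L1: def={a} ue=∅
  L2: def={q} ue=∅
  L3: def={z} ue=∅
  L4: def={a,z} ue={z}
  L5: def={e,z} ue=∅

Liveness:
  L0 li=∅ lo={z}
  L1 li={z} lo={z}
  L2 li=∅ lo=∅
  L3 li=∅ lo={z}
  L4 li={z} lo=∅
  L5 li=∅ lo=∅

Interfere edges:
  a↔{z}
  e↔∅
  q↔∅
  z↔{a}

Registers:
  clique {a,z} ⇒ need ≥ 2
  2-colouring: r0={a,e,q}  r1={z}
  χ = 2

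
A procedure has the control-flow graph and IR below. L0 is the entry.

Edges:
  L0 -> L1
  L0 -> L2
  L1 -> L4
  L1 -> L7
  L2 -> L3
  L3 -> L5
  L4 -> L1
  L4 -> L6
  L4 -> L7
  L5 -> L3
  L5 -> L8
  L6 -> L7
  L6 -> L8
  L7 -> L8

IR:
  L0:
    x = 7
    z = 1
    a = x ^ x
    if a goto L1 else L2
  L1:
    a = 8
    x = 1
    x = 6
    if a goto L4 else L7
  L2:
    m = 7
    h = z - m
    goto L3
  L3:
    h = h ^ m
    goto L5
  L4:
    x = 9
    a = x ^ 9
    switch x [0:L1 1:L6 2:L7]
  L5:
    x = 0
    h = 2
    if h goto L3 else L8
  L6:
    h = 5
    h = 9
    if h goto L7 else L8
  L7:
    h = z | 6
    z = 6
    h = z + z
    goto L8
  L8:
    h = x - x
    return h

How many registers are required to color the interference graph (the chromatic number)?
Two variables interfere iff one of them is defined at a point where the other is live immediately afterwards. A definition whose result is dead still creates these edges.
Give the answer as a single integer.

Block summaries:
  L0 def {a,x,z} use ∅
  L1 def {a,x} use ∅
  L2 def {h,m} use {z}
  L3 def {h} use {h,m}
  L4 def {a,x} use ∅
  L5 def {h,x} use ∅
  L6 def {h} use ∅
  L7 def {h,z} use {z}
  L8 def {h} use {x}

Live sets:
  L0: in=∅ out={z}
  L1: in={z} out={x,z}
  L2: in={z} out={h,m}
  L3: in={h,m} out={m}
  L4: in={z} out={x,z}
  L5: in={m} out={h,m,x}
  L6: in={x,z} out={x,z}
  L7: in={x,z} out={x}
  L8: in={x} out=∅

Interference:
  a — {x,z}
  h — {m,x,z}
  m — {h,x,z}
  x — {a,h,m,z}
  z — {a,h,m,x}

Colouring:
  clique {h,m,x,z} ⇒ need ≥ 4
  4-colouring: c0={x}  c1={z}  c2={a,h}  c3={m}
  χ = 4

Answer: 4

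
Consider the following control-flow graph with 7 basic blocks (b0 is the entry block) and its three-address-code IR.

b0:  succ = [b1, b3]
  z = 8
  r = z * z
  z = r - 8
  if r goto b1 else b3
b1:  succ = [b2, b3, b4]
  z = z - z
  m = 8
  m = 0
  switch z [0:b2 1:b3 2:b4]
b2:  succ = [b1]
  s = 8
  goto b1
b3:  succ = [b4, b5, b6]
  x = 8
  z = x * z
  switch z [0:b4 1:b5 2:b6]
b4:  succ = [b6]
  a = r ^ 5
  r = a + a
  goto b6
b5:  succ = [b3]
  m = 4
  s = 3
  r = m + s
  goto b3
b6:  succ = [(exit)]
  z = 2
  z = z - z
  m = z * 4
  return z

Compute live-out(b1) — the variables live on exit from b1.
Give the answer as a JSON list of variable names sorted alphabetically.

Answer: ["r", "z"]

Working:
Block summaries:
  b0 def {r,z} use ∅
  b1 def {m,z} use {z}
  b2 def {s} use ∅
  b3 def {x,z} use {z}
  b4 def {a,r} use {r}
  b5 def {m,r,s} use ∅
  b6 def {m,z} use ∅

Liveness:
  live b0: ∅→{r,z}
  live b1: {r,z}→{r,z}
  live b2: {r,z}→{r,z}
  live b3: {r,z}→{r,z}
  live b4: {r}→∅
  live b5: {z}→{r,z}
  live b6: ∅→∅

live-out(b1) = ["r", "z"]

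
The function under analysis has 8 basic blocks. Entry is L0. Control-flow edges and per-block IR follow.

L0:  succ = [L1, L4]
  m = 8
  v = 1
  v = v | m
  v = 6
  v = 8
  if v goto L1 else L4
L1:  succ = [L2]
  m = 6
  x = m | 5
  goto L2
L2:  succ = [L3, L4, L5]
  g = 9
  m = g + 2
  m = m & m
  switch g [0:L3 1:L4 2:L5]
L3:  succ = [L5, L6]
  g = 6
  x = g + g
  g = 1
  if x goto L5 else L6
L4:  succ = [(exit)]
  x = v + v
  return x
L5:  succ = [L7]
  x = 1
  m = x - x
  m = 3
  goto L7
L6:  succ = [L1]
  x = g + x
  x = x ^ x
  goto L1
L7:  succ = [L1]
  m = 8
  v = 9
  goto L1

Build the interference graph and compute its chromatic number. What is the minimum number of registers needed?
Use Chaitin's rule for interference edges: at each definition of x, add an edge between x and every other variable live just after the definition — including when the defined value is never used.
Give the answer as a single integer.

Answer: 3

Analysis:
Per-block:
  L0: {m,v} / ∅
  L1: {m,x} / ∅
  L2: {g,m} / ∅
  L3: {g,x} / ∅
  L4: {x} / {v}
  L5: {m,x} / ∅
  L6: {x} / {g,x}
  L7: {m,v} / ∅

Backward fixpoint:
  live L0: ∅→{v}
  live L1: {v}→{v}
  live L2: {v}→{v}
  live L3: {v}→{g,v,x}
  live L4: {v}→∅
  live L5: ∅→∅
  live L6: {g,v,x}→{v}
  live L7: ∅→{v}

Conflict graph:
  g — {m,v,x}
  m — {g,v}
  v — {g,m,x}
  x — {g,v}

Chromatic number:
  {g,m,v} pairwise interfere (3-clique) ⇒ χ ≥ 3
  assign g→c0 m→c2 v→c1 x→c2 — no edge inside a register ⇒ χ ≤ 3
  χ = 3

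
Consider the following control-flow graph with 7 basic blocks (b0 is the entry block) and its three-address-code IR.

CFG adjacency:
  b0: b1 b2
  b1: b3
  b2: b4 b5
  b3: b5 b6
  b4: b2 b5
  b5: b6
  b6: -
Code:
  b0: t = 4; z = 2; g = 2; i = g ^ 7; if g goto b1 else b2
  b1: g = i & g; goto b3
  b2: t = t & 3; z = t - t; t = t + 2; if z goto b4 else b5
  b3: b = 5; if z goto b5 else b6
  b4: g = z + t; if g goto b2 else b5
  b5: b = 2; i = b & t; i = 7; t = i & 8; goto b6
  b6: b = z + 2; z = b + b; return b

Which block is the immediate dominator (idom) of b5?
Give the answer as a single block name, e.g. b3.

Answer: b0

Working:
idom tree: b1←b0 b2←b0 b3←b1 b4←b2 b5←b0 b6←b0
Dom at joins:
  b2: preds {b0,b4}: {b0} ∩ {b0,b2,b4} = {b0}; idom=b0
  b5: preds {b2,b3,b4}: {b0,b2} ∩ {b0,b1,b3} ∩ {b0,b2,b4} = {b0}; idom=b0
  b6: preds {b3,b5}: {b0,b1,b3} ∩ {b0,b5} = {b0}; idom=b0

idom(b5) = b0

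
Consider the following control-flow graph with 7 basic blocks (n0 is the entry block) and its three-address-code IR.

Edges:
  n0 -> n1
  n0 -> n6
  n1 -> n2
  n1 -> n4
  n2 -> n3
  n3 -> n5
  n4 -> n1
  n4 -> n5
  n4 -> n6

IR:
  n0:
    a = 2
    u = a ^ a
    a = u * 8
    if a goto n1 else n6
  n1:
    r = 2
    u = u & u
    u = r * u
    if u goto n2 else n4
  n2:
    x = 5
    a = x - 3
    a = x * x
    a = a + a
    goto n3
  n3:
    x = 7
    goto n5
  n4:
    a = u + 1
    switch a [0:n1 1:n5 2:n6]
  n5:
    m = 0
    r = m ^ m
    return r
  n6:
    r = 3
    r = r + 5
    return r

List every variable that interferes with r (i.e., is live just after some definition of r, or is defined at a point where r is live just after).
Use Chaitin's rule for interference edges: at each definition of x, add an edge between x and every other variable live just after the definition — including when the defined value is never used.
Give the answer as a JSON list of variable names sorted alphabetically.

Per-block:
  n0: def={a,u} ue=∅
  n1: def={r,u} ue={u}
  n2: def={a,x} ue=∅
  n3: def={x} ue=∅
  n4: def={a} ue={u}
  n5: def={m,r} ue=∅
  n6: def={r} ue=∅

Liveness:
  live n0: ∅→{u}
  live n1: {u}→{u}
  live n2: ∅→∅
  live n3: ∅→∅
  live n4: {u}→{u}
  live n5: ∅→∅
  live n6: ∅→∅

Interference:
  a — {u,x}
  m — ∅
  r — {u}
  u — {a,r}
  x — {a}

N(r) = ["u"]

Answer: ["u"]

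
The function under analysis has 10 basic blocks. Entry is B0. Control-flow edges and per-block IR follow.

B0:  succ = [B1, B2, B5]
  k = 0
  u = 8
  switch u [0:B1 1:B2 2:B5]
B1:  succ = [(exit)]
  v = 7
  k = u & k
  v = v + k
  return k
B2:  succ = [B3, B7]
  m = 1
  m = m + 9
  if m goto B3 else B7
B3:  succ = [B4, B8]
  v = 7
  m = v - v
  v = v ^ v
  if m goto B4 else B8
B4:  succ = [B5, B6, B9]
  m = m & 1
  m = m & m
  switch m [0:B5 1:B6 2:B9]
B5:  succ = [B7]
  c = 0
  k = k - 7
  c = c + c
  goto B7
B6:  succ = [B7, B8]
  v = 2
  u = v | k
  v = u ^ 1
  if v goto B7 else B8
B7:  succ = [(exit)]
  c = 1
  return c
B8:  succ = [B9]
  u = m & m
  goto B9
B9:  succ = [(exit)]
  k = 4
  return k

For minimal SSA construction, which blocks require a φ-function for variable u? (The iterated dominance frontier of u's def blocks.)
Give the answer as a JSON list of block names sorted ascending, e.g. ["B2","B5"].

idom tree: B1←B0 B2←B0 B3←B2 B4←B3 B5←B0 B6←B4 B7←B0 B8←B3 B9←B3
Dom∩ at merges:
  B5: preds {B0,B4}: {B0} ∩ {B0,B2,B3,B4} = {B0}; idom=B0
  B7: preds {B2,B5,B6}: {B0,B2} ∩ {B0,B5} ∩ {B0,B2,B3,B4,B6} = {B0}; idom=B0
  B8: preds {B3,B6}: {B0,B2,B3} ∩ {B0,B2,B3,B4,B6} = {B0,B2,B3}; idom=B3
  B9: preds {B4,B8}: {B0,B2,B3,B4} ∩ {B0,B2,B3,B8} = {B0,B2,B3}; idom=B3

Frontier:
  join B5 pred B0: · stop@B0
  join B5 pred B4: B4→B3→B2 stop@B0
  join B7 pred B2: B2 stop@B0
  join B7 pred B5: B5 stop@B0
  join B7 pred B6: B6→B4→B3→B2 stop@B0
  join B8 pred B3: · stop@B3
  join B8 pred B6: B6→B4 stop@B3
  join B9 pred B4: B4 stop@B3
  join B9 pred B8: B8 stop@B3
  B0 → ∅
  B1 → ∅
  B2 → {B5,B7}
  B3 → {B5,B7}
  B4 → {B5,B7,B8,B9}
  B5 → {B7}
  B6 → {B7,B8}
  B7 → ∅
  B8 → {B9}
  B9 → ∅

φ for u: defs {B0,B6,B8}
  DF⁺ = {B7,B8,B9}

Answer: ["B7", "B8", "B9"]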